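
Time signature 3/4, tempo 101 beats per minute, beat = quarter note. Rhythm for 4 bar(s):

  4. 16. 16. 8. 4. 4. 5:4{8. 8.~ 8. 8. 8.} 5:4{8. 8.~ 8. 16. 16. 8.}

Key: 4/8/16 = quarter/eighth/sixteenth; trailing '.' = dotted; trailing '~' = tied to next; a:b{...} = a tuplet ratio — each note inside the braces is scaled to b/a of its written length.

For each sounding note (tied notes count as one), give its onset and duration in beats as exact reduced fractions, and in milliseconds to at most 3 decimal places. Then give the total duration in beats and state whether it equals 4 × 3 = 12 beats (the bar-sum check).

1) 0.0ms=0b +891.089ms=3/2b
2) 891.089ms=3/2b +222.772ms=3/8b
3) 1113.861ms=15/8b +222.772ms=3/8b
4) 1336.634ms=9/4b +445.545ms=3/4b
5) 1782.178ms=3b +891.089ms=3/2b
6) 2673.267ms=9/2b +891.089ms=3/2b
7) 3564.356ms=6b +356.436ms=3/5b
8) 3920.792ms=33/5b +712.871ms=6/5b
9) 4633.663ms=39/5b +356.436ms=3/5b
10) 4990.099ms=42/5b +356.436ms=3/5b
11) 5346.535ms=9b +356.436ms=3/5b
12) 5702.97ms=48/5b +712.871ms=6/5b
13) 6415.842ms=54/5b +178.218ms=3/10b
14) 6594.059ms=111/10b +178.218ms=3/10b
15) 6772.277ms=57/5b +356.436ms=3/5b
Σ=12b of 12 (101bpm 3/4) — PASS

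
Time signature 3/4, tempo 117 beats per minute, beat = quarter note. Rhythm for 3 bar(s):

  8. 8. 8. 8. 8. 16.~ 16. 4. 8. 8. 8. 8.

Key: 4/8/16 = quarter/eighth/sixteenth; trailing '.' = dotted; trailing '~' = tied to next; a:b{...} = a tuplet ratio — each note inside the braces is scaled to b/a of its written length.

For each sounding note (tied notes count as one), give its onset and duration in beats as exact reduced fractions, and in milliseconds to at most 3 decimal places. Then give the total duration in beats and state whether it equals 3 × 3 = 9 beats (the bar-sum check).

1) 0.0ms=0b +384.615ms=3/4b
2) 384.615ms=3/4b +384.615ms=3/4b
3) 769.231ms=3/2b +384.615ms=3/4b
4) 1153.846ms=9/4b +384.615ms=3/4b
5) 1538.462ms=3b +384.615ms=3/4b
6) 1923.077ms=15/4b +384.615ms=3/4b
7) 2307.692ms=9/2b +769.231ms=3/2b
8) 3076.923ms=6b +384.615ms=3/4b
9) 3461.538ms=27/4b +384.615ms=3/4b
10) 3846.154ms=15/2b +384.615ms=3/4b
11) 4230.769ms=33/4b +384.615ms=3/4b
Σ=9b of 9 (117bpm 3/4) — PASS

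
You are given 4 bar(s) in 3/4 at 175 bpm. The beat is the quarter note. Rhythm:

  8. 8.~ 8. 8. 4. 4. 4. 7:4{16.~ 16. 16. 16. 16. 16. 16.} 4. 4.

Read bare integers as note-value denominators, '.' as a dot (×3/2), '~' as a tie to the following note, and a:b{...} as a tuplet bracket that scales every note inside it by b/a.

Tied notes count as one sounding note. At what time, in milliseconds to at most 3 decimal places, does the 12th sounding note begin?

1. 0.0ms @ 0 + 257.143ms (3/4)
2. 257.143ms @ 3/4 + 514.286ms (3/2)
3. 771.429ms @ 9/4 + 257.143ms (3/4)
4. 1028.571ms @ 3 + 514.286ms (3/2)
5. 1542.857ms @ 9/2 + 514.286ms (3/2)
6. 2057.143ms @ 6 + 514.286ms (3/2)
7. 2571.429ms @ 15/2 + 146.939ms (3/7)
8. 2718.367ms @ 111/14 + 73.469ms (3/14)
9. 2791.837ms @ 57/7 + 73.469ms (3/14)
10. 2865.306ms @ 117/14 + 73.469ms (3/14)
11. 2938.776ms @ 60/7 + 73.469ms (3/14)
12. 3012.245ms @ 123/14 + 73.469ms (3/14)
13. 3085.714ms @ 9 + 514.286ms (3/2)
14. 3600.0ms @ 21/2 + 514.286ms (3/2)

note 12 onset = 123/14b = 3012.245ms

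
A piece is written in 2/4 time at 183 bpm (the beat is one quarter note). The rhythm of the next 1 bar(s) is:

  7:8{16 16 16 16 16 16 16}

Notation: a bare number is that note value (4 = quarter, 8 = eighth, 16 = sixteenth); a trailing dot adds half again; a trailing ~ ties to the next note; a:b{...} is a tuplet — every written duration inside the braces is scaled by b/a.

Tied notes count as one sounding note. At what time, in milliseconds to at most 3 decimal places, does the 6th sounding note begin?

note 6 onset = 10/7b = 468.384ms

1. 0.0ms @ 0 + 93.677ms (2/7)
2. 93.677ms @ 2/7 + 93.677ms (2/7)
3. 187.354ms @ 4/7 + 93.677ms (2/7)
4. 281.03ms @ 6/7 + 93.677ms (2/7)
5. 374.707ms @ 8/7 + 93.677ms (2/7)
6. 468.384ms @ 10/7 + 93.677ms (2/7)
7. 562.061ms @ 12/7 + 93.677ms (2/7)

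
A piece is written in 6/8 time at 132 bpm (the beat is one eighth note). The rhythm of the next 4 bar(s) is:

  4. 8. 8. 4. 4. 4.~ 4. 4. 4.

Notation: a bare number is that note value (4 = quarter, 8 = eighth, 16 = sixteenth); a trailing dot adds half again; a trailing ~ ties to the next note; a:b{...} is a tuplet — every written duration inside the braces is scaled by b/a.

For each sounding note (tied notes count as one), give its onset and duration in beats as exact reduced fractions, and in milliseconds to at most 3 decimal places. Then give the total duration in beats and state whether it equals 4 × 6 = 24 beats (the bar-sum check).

1) 0.0ms=0b +1363.636ms=3b
2) 1363.636ms=3b +681.818ms=3/2b
3) 2045.455ms=9/2b +681.818ms=3/2b
4) 2727.273ms=6b +1363.636ms=3b
5) 4090.909ms=9b +1363.636ms=3b
6) 5454.545ms=12b +2727.273ms=6b
7) 8181.818ms=18b +1363.636ms=3b
8) 9545.455ms=21b +1363.636ms=3b
Σ=24b of 24 (132bpm 6/8) — PASS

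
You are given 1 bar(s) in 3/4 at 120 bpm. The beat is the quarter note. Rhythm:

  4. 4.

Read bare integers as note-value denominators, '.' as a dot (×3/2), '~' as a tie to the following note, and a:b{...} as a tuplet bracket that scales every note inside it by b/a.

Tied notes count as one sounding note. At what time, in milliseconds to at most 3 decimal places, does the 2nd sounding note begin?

1. 0.0ms @ 0 + 750.0ms (3/2)
2. 750.0ms @ 3/2 + 750.0ms (3/2)

note 2 onset = 3/2b = 750.0ms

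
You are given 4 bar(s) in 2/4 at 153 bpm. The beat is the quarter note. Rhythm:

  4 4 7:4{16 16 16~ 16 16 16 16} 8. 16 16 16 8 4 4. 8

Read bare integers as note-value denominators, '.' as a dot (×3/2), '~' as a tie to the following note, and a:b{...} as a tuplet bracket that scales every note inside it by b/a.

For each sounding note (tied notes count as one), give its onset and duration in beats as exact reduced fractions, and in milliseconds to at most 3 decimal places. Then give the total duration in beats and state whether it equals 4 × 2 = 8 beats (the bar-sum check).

1) 0.0ms=0b +392.157ms=1b
2) 392.157ms=1b +392.157ms=1b
3) 784.314ms=2b +56.022ms=1/7b
4) 840.336ms=15/7b +56.022ms=1/7b
5) 896.359ms=16/7b +112.045ms=2/7b
6) 1008.403ms=18/7b +56.022ms=1/7b
7) 1064.426ms=19/7b +56.022ms=1/7b
8) 1120.448ms=20/7b +56.022ms=1/7b
9) 1176.471ms=3b +294.118ms=3/4b
10) 1470.588ms=15/4b +98.039ms=1/4b
11) 1568.627ms=4b +98.039ms=1/4b
12) 1666.667ms=17/4b +98.039ms=1/4b
13) 1764.706ms=9/2b +196.078ms=1/2b
14) 1960.784ms=5b +392.157ms=1b
15) 2352.941ms=6b +588.235ms=3/2b
16) 2941.176ms=15/2b +196.078ms=1/2b
Σ=8b of 8 (153bpm 2/4) — PASS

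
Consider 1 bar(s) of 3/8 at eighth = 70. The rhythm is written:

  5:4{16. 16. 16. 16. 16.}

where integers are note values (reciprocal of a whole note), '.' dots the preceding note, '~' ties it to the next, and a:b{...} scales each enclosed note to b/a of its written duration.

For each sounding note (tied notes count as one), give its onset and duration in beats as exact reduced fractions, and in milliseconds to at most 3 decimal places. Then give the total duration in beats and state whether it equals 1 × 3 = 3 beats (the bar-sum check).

1) 0.0ms=0b +514.286ms=3/5b
2) 514.286ms=3/5b +514.286ms=3/5b
3) 1028.571ms=6/5b +514.286ms=3/5b
4) 1542.857ms=9/5b +514.286ms=3/5b
5) 2057.143ms=12/5b +514.286ms=3/5b
Σ=3b of 3 (70bpm 3/8) — PASS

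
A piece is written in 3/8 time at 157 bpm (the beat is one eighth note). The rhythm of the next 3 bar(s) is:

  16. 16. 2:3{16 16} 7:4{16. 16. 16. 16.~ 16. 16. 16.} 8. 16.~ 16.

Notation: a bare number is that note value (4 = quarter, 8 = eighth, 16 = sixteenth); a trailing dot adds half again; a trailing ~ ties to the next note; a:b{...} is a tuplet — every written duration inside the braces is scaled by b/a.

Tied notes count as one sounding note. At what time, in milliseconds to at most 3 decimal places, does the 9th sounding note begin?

1. 0.0ms @ 0 + 286.624ms (3/4)
2. 286.624ms @ 3/4 + 286.624ms (3/4)
3. 573.248ms @ 3/2 + 286.624ms (3/4)
4. 859.873ms @ 9/4 + 286.624ms (3/4)
5. 1146.497ms @ 3 + 163.785ms (3/7)
6. 1310.282ms @ 24/7 + 163.785ms (3/7)
7. 1474.067ms @ 27/7 + 163.785ms (3/7)
8. 1637.853ms @ 30/7 + 327.571ms (6/7)
9. 1965.423ms @ 36/7 + 163.785ms (3/7)
10. 2129.208ms @ 39/7 + 163.785ms (3/7)
11. 2292.994ms @ 6 + 573.248ms (3/2)
12. 2866.242ms @ 15/2 + 573.248ms (3/2)

note 9 onset = 36/7b = 1965.423ms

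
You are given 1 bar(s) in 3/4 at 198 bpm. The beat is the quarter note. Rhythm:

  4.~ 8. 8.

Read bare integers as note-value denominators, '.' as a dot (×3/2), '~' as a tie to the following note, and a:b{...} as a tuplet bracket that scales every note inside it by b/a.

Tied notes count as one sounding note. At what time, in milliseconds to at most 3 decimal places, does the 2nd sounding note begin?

1. 0.0ms @ 0 + 681.818ms (9/4)
2. 681.818ms @ 9/4 + 227.273ms (3/4)

note 2 onset = 9/4b = 681.818ms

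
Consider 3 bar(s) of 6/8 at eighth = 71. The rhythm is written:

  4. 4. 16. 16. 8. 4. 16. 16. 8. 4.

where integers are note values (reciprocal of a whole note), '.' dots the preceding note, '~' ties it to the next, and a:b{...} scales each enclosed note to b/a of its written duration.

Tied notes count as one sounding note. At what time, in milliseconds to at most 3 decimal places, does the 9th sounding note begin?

note 9 onset = 27/2b = 11408.451ms

1. 0.0ms @ 0 + 2535.211ms (3)
2. 2535.211ms @ 3 + 2535.211ms (3)
3. 5070.423ms @ 6 + 633.803ms (3/4)
4. 5704.225ms @ 27/4 + 633.803ms (3/4)
5. 6338.028ms @ 15/2 + 1267.606ms (3/2)
6. 7605.634ms @ 9 + 2535.211ms (3)
7. 10140.845ms @ 12 + 633.803ms (3/4)
8. 10774.648ms @ 51/4 + 633.803ms (3/4)
9. 11408.451ms @ 27/2 + 1267.606ms (3/2)
10. 12676.056ms @ 15 + 2535.211ms (3)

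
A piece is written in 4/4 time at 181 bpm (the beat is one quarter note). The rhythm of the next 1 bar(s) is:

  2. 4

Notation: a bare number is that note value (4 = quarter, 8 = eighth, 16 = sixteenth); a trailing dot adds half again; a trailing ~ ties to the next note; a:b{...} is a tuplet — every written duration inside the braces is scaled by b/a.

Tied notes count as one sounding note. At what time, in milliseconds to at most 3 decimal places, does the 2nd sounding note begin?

1. 0.0ms @ 0 + 994.475ms (3)
2. 994.475ms @ 3 + 331.492ms (1)

note 2 onset = 3b = 994.475ms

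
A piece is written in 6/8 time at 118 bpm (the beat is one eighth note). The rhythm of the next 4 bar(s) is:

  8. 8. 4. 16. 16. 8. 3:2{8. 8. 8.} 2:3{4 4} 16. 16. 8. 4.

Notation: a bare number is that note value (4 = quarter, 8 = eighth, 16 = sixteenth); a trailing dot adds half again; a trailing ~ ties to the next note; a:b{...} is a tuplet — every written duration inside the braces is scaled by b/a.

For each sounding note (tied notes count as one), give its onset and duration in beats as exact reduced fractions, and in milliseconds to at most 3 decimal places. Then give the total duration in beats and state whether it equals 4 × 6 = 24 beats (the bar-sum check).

1) 0.0ms=0b +762.712ms=3/2b
2) 762.712ms=3/2b +762.712ms=3/2b
3) 1525.424ms=3b +1525.424ms=3b
4) 3050.847ms=6b +381.356ms=3/4b
5) 3432.203ms=27/4b +381.356ms=3/4b
6) 3813.559ms=15/2b +762.712ms=3/2b
7) 4576.271ms=9b +508.475ms=1b
8) 5084.746ms=10b +508.475ms=1b
9) 5593.22ms=11b +508.475ms=1b
10) 6101.695ms=12b +1525.424ms=3b
11) 7627.119ms=15b +1525.424ms=3b
12) 9152.542ms=18b +381.356ms=3/4b
13) 9533.898ms=75/4b +381.356ms=3/4b
14) 9915.254ms=39/2b +762.712ms=3/2b
15) 10677.966ms=21b +1525.424ms=3b
Σ=24b of 24 (118bpm 6/8) — PASS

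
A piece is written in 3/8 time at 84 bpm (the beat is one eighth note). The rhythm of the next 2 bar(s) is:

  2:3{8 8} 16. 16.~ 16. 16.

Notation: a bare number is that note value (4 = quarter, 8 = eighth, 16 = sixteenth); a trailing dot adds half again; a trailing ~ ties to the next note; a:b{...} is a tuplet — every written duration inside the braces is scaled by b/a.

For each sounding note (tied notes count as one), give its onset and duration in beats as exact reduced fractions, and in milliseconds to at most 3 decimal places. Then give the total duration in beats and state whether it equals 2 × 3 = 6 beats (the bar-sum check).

1) 0.0ms=0b +1071.429ms=3/2b
2) 1071.429ms=3/2b +1071.429ms=3/2b
3) 2142.857ms=3b +535.714ms=3/4b
4) 2678.571ms=15/4b +1071.429ms=3/2b
5) 3750.0ms=21/4b +535.714ms=3/4b
Σ=6b of 6 (84bpm 3/8) — PASS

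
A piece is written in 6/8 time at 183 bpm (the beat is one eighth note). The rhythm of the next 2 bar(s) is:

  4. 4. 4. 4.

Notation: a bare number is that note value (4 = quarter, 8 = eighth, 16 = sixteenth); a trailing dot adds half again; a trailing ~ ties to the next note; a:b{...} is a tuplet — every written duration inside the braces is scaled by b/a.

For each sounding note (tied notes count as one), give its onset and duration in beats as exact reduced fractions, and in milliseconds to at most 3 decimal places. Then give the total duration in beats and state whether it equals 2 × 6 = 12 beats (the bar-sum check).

1) 0.0ms=0b +983.607ms=3b
2) 983.607ms=3b +983.607ms=3b
3) 1967.213ms=6b +983.607ms=3b
4) 2950.82ms=9b +983.607ms=3b
Σ=12b of 12 (183bpm 6/8) — PASS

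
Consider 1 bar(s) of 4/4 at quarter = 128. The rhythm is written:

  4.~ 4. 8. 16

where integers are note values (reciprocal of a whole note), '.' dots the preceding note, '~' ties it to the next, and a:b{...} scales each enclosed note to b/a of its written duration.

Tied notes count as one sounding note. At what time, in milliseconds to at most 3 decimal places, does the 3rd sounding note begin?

1. 0.0ms @ 0 + 1406.25ms (3)
2. 1406.25ms @ 3 + 351.562ms (3/4)
3. 1757.812ms @ 15/4 + 117.188ms (1/4)

note 3 onset = 15/4b = 1757.812ms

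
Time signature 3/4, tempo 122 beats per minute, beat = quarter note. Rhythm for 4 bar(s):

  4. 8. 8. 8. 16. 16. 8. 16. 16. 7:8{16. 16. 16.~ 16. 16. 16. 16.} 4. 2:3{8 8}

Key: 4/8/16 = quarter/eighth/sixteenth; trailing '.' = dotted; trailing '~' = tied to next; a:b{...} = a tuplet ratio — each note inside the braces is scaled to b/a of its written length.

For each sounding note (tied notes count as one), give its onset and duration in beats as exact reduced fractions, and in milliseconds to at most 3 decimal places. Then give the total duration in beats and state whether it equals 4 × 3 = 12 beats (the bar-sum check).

1) 0.0ms=0b +737.705ms=3/2b
2) 737.705ms=3/2b +368.852ms=3/4b
3) 1106.557ms=9/4b +368.852ms=3/4b
4) 1475.41ms=3b +368.852ms=3/4b
5) 1844.262ms=15/4b +184.426ms=3/8b
6) 2028.689ms=33/8b +184.426ms=3/8b
7) 2213.115ms=9/2b +368.852ms=3/4b
8) 2581.967ms=21/4b +184.426ms=3/8b
9) 2766.393ms=45/8b +184.426ms=3/8b
10) 2950.82ms=6b +210.773ms=3/7b
11) 3161.593ms=45/7b +210.773ms=3/7b
12) 3372.365ms=48/7b +421.546ms=6/7b
13) 3793.911ms=54/7b +210.773ms=3/7b
14) 4004.684ms=57/7b +210.773ms=3/7b
15) 4215.457ms=60/7b +210.773ms=3/7b
16) 4426.23ms=9b +737.705ms=3/2b
17) 5163.934ms=21/2b +368.852ms=3/4b
18) 5532.787ms=45/4b +368.852ms=3/4b
Σ=12b of 12 (122bpm 3/4) — PASS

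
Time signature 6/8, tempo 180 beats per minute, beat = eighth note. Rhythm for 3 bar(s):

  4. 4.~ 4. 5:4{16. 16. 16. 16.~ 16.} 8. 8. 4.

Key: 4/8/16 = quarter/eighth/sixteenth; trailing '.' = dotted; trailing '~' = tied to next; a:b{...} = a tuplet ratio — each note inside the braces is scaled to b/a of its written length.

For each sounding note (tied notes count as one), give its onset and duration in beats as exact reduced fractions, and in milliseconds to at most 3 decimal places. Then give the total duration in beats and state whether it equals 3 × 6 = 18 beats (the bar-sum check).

1) 0.0ms=0b +1000.0ms=3b
2) 1000.0ms=3b +2000.0ms=6b
3) 3000.0ms=9b +200.0ms=3/5b
4) 3200.0ms=48/5b +200.0ms=3/5b
5) 3400.0ms=51/5b +200.0ms=3/5b
6) 3600.0ms=54/5b +400.0ms=6/5b
7) 4000.0ms=12b +500.0ms=3/2b
8) 4500.0ms=27/2b +500.0ms=3/2b
9) 5000.0ms=15b +1000.0ms=3b
Σ=18b of 18 (180bpm 6/8) — PASS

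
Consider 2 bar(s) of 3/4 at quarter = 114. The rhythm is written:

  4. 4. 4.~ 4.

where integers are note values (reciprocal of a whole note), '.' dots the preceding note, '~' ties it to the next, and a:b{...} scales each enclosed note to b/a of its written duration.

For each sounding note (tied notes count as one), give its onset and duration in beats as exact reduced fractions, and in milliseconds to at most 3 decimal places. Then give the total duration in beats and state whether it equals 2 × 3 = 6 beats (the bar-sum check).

1) 0.0ms=0b +789.474ms=3/2b
2) 789.474ms=3/2b +789.474ms=3/2b
3) 1578.947ms=3b +1578.947ms=3b
Σ=6b of 6 (114bpm 3/4) — PASS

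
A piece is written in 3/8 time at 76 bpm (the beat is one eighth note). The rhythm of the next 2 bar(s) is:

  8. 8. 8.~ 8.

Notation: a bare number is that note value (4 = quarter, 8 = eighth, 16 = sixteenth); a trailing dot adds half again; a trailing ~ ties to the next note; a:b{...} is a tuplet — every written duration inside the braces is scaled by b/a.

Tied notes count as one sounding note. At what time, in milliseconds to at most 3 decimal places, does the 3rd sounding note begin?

note 3 onset = 3b = 2368.421ms

1. 0.0ms @ 0 + 1184.211ms (3/2)
2. 1184.211ms @ 3/2 + 1184.211ms (3/2)
3. 2368.421ms @ 3 + 2368.421ms (3)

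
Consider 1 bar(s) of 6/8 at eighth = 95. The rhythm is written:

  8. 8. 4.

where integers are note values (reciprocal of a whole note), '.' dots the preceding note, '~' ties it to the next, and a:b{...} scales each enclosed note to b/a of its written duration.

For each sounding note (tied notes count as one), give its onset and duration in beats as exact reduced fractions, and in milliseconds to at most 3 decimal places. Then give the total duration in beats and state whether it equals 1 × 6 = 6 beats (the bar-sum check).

1) 0.0ms=0b +947.368ms=3/2b
2) 947.368ms=3/2b +947.368ms=3/2b
3) 1894.737ms=3b +1894.737ms=3b
Σ=6b of 6 (95bpm 6/8) — PASS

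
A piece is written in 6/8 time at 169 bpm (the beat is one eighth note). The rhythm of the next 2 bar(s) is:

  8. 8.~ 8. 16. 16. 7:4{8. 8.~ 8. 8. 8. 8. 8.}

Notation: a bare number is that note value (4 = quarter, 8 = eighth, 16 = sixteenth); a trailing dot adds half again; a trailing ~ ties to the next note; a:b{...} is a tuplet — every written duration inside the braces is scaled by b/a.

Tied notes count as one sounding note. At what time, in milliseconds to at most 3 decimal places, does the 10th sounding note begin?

note 10 onset = 78/7b = 3956.044ms

1. 0.0ms @ 0 + 532.544ms (3/2)
2. 532.544ms @ 3/2 + 1065.089ms (3)
3. 1597.633ms @ 9/2 + 266.272ms (3/4)
4. 1863.905ms @ 21/4 + 266.272ms (3/4)
5. 2130.178ms @ 6 + 304.311ms (6/7)
6. 2434.489ms @ 48/7 + 608.622ms (12/7)
7. 3043.111ms @ 60/7 + 304.311ms (6/7)
8. 3347.422ms @ 66/7 + 304.311ms (6/7)
9. 3651.733ms @ 72/7 + 304.311ms (6/7)
10. 3956.044ms @ 78/7 + 304.311ms (6/7)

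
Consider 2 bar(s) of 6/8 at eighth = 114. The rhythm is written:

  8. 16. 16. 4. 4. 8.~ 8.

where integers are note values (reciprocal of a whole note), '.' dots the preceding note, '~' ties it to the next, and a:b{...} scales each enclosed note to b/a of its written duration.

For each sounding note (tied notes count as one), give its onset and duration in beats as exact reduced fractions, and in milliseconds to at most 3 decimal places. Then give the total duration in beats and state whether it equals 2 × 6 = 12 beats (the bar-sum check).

1) 0.0ms=0b +789.474ms=3/2b
2) 789.474ms=3/2b +394.737ms=3/4b
3) 1184.211ms=9/4b +394.737ms=3/4b
4) 1578.947ms=3b +1578.947ms=3b
5) 3157.895ms=6b +1578.947ms=3b
6) 4736.842ms=9b +1578.947ms=3b
Σ=12b of 12 (114bpm 6/8) — PASS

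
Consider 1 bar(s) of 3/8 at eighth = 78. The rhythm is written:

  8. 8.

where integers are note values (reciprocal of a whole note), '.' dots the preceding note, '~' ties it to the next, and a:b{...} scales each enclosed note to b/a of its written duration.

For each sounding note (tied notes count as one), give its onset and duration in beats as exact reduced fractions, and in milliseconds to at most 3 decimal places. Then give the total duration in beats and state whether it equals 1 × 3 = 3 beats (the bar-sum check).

1) 0.0ms=0b +1153.846ms=3/2b
2) 1153.846ms=3/2b +1153.846ms=3/2b
Σ=3b of 3 (78bpm 3/8) — PASS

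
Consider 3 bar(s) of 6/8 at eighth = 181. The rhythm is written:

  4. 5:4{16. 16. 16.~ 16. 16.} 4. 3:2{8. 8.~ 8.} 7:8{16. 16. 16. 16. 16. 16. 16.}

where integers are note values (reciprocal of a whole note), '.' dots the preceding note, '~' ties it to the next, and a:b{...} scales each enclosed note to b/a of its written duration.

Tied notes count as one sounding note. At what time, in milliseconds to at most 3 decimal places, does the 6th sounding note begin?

1. 0.0ms @ 0 + 994.475ms (3)
2. 994.475ms @ 3 + 198.895ms (3/5)
3. 1193.37ms @ 18/5 + 198.895ms (3/5)
4. 1392.265ms @ 21/5 + 397.79ms (6/5)
5. 1790.055ms @ 27/5 + 198.895ms (3/5)
6. 1988.95ms @ 6 + 994.475ms (3)
7. 2983.425ms @ 9 + 331.492ms (1)
8. 3314.917ms @ 10 + 662.983ms (2)
9. 3977.901ms @ 12 + 284.136ms (6/7)
10. 4262.036ms @ 90/7 + 284.136ms (6/7)
11. 4546.172ms @ 96/7 + 284.136ms (6/7)
12. 4830.308ms @ 102/7 + 284.136ms (6/7)
13. 5114.444ms @ 108/7 + 284.136ms (6/7)
14. 5398.579ms @ 114/7 + 284.136ms (6/7)
15. 5682.715ms @ 120/7 + 284.136ms (6/7)

note 6 onset = 6b = 1988.95ms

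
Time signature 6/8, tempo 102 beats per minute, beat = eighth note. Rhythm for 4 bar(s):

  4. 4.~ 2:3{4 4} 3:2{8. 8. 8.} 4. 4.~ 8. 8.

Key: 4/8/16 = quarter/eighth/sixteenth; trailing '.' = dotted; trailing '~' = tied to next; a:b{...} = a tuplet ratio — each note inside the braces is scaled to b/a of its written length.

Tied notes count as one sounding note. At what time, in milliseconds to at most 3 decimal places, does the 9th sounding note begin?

1. 0.0ms @ 0 + 1764.706ms (3)
2. 1764.706ms @ 3 + 3529.412ms (6)
3. 5294.118ms @ 9 + 1764.706ms (3)
4. 7058.824ms @ 12 + 588.235ms (1)
5. 7647.059ms @ 13 + 588.235ms (1)
6. 8235.294ms @ 14 + 588.235ms (1)
7. 8823.529ms @ 15 + 1764.706ms (3)
8. 10588.235ms @ 18 + 2647.059ms (9/2)
9. 13235.294ms @ 45/2 + 882.353ms (3/2)

note 9 onset = 45/2b = 13235.294ms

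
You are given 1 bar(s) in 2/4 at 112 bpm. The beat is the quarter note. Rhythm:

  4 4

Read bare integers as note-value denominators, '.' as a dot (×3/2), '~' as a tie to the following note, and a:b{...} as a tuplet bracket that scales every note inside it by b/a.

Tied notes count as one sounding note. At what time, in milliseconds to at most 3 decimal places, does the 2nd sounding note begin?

note 2 onset = 1b = 535.714ms

1. 0.0ms @ 0 + 535.714ms (1)
2. 535.714ms @ 1 + 535.714ms (1)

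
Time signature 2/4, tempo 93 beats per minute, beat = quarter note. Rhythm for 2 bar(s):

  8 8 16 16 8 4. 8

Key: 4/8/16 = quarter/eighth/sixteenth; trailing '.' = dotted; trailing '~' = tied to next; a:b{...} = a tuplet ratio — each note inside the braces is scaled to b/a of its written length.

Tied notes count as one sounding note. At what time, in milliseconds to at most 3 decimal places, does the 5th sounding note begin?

note 5 onset = 3/2b = 967.742ms

1. 0.0ms @ 0 + 322.581ms (1/2)
2. 322.581ms @ 1/2 + 322.581ms (1/2)
3. 645.161ms @ 1 + 161.29ms (1/4)
4. 806.452ms @ 5/4 + 161.29ms (1/4)
5. 967.742ms @ 3/2 + 322.581ms (1/2)
6. 1290.323ms @ 2 + 967.742ms (3/2)
7. 2258.065ms @ 7/2 + 322.581ms (1/2)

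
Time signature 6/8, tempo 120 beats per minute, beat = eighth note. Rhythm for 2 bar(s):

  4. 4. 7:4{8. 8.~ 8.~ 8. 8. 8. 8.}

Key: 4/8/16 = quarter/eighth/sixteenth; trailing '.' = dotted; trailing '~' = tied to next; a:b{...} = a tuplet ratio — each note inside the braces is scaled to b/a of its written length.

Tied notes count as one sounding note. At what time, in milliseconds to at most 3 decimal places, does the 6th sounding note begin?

note 6 onset = 72/7b = 5142.857ms

1. 0.0ms @ 0 + 1500.0ms (3)
2. 1500.0ms @ 3 + 1500.0ms (3)
3. 3000.0ms @ 6 + 428.571ms (6/7)
4. 3428.571ms @ 48/7 + 1285.714ms (18/7)
5. 4714.286ms @ 66/7 + 428.571ms (6/7)
6. 5142.857ms @ 72/7 + 428.571ms (6/7)
7. 5571.429ms @ 78/7 + 428.571ms (6/7)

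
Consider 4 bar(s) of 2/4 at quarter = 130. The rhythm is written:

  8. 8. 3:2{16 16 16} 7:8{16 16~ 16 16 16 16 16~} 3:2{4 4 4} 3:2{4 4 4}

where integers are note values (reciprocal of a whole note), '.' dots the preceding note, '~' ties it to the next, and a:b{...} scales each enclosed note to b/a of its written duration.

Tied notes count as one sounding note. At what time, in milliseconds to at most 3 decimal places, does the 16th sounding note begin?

note 16 onset = 22/3b = 3384.615ms

1. 0.0ms @ 0 + 346.154ms (3/4)
2. 346.154ms @ 3/4 + 346.154ms (3/4)
3. 692.308ms @ 3/2 + 76.923ms (1/6)
4. 769.231ms @ 5/3 + 76.923ms (1/6)
5. 846.154ms @ 11/6 + 76.923ms (1/6)
6. 923.077ms @ 2 + 131.868ms (2/7)
7. 1054.945ms @ 16/7 + 263.736ms (4/7)
8. 1318.681ms @ 20/7 + 131.868ms (2/7)
9. 1450.549ms @ 22/7 + 131.868ms (2/7)
10. 1582.418ms @ 24/7 + 131.868ms (2/7)
11. 1714.286ms @ 26/7 + 439.56ms (20/21)
12. 2153.846ms @ 14/3 + 307.692ms (2/3)
13. 2461.538ms @ 16/3 + 307.692ms (2/3)
14. 2769.231ms @ 6 + 307.692ms (2/3)
15. 3076.923ms @ 20/3 + 307.692ms (2/3)
16. 3384.615ms @ 22/3 + 307.692ms (2/3)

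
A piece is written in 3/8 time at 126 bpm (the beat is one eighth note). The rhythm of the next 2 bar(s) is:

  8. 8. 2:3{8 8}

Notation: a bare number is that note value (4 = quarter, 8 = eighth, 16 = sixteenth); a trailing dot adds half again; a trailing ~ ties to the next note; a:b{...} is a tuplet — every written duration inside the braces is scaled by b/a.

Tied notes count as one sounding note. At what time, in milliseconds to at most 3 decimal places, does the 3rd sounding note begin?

note 3 onset = 3b = 1428.571ms

1. 0.0ms @ 0 + 714.286ms (3/2)
2. 714.286ms @ 3/2 + 714.286ms (3/2)
3. 1428.571ms @ 3 + 714.286ms (3/2)
4. 2142.857ms @ 9/2 + 714.286ms (3/2)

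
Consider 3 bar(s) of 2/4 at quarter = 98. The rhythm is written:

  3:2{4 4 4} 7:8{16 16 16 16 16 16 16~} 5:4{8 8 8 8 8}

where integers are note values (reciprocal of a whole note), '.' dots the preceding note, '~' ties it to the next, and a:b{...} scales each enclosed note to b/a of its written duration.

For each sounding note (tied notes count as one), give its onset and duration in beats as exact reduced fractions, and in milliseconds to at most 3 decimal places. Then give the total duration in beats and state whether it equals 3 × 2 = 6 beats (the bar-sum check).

1) 0.0ms=0b +408.163ms=2/3b
2) 408.163ms=2/3b +408.163ms=2/3b
3) 816.327ms=4/3b +408.163ms=2/3b
4) 1224.49ms=2b +174.927ms=2/7b
5) 1399.417ms=16/7b +174.927ms=2/7b
6) 1574.344ms=18/7b +174.927ms=2/7b
7) 1749.271ms=20/7b +174.927ms=2/7b
8) 1924.198ms=22/7b +174.927ms=2/7b
9) 2099.125ms=24/7b +174.927ms=2/7b
10) 2274.052ms=26/7b +419.825ms=24/35b
11) 2693.878ms=22/5b +244.898ms=2/5b
12) 2938.776ms=24/5b +244.898ms=2/5b
13) 3183.673ms=26/5b +244.898ms=2/5b
14) 3428.571ms=28/5b +244.898ms=2/5b
Σ=6b of 6 (98bpm 2/4) — PASS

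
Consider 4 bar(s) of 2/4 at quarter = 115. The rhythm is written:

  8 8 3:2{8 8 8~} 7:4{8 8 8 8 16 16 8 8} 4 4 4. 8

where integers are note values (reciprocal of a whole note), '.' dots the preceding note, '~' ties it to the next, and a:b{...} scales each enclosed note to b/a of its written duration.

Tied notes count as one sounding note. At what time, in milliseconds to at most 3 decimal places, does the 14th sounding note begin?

note 14 onset = 5b = 2608.696ms

1. 0.0ms @ 0 + 260.87ms (1/2)
2. 260.87ms @ 1/2 + 260.87ms (1/2)
3. 521.739ms @ 1 + 173.913ms (1/3)
4. 695.652ms @ 4/3 + 173.913ms (1/3)
5. 869.565ms @ 5/3 + 322.981ms (13/21)
6. 1192.547ms @ 16/7 + 149.068ms (2/7)
7. 1341.615ms @ 18/7 + 149.068ms (2/7)
8. 1490.683ms @ 20/7 + 149.068ms (2/7)
9. 1639.752ms @ 22/7 + 74.534ms (1/7)
10. 1714.286ms @ 23/7 + 74.534ms (1/7)
11. 1788.82ms @ 24/7 + 149.068ms (2/7)
12. 1937.888ms @ 26/7 + 149.068ms (2/7)
13. 2086.957ms @ 4 + 521.739ms (1)
14. 2608.696ms @ 5 + 521.739ms (1)
15. 3130.435ms @ 6 + 782.609ms (3/2)
16. 3913.043ms @ 15/2 + 260.87ms (1/2)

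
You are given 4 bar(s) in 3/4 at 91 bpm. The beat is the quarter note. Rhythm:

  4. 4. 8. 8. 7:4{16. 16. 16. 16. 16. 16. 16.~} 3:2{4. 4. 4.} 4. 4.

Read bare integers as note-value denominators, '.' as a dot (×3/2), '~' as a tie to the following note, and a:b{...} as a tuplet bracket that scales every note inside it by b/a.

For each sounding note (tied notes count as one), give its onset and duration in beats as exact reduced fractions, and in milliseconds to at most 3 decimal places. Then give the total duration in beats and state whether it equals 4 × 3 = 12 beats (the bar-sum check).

1) 0.0ms=0b +989.011ms=3/2b
2) 989.011ms=3/2b +989.011ms=3/2b
3) 1978.022ms=3b +494.505ms=3/4b
4) 2472.527ms=15/4b +494.505ms=3/4b
5) 2967.033ms=9/2b +141.287ms=3/14b
6) 3108.32ms=33/7b +141.287ms=3/14b
7) 3249.608ms=69/14b +141.287ms=3/14b
8) 3390.895ms=36/7b +141.287ms=3/14b
9) 3532.182ms=75/14b +141.287ms=3/14b
10) 3673.469ms=39/7b +141.287ms=3/14b
11) 3814.757ms=81/14b +800.628ms=17/14b
12) 4615.385ms=7b +659.341ms=1b
13) 5274.725ms=8b +659.341ms=1b
14) 5934.066ms=9b +989.011ms=3/2b
15) 6923.077ms=21/2b +989.011ms=3/2b
Σ=12b of 12 (91bpm 3/4) — PASS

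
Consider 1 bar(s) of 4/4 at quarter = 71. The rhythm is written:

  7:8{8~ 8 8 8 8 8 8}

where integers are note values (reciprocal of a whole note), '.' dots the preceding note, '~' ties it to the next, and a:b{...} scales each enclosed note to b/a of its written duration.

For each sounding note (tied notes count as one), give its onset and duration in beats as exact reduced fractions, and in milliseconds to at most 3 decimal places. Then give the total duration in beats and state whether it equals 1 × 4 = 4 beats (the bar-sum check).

1) 0.0ms=0b +965.795ms=8/7b
2) 965.795ms=8/7b +482.897ms=4/7b
3) 1448.692ms=12/7b +482.897ms=4/7b
4) 1931.59ms=16/7b +482.897ms=4/7b
5) 2414.487ms=20/7b +482.897ms=4/7b
6) 2897.384ms=24/7b +482.897ms=4/7b
Σ=4b of 4 (71bpm 4/4) — PASS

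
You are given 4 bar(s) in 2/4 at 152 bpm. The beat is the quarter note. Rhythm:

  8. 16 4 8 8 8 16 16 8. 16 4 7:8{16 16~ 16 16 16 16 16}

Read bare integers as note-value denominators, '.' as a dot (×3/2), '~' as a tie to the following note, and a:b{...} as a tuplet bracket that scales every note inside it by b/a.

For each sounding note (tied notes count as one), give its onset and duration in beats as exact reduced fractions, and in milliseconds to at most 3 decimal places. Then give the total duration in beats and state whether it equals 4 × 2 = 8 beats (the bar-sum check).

1) 0.0ms=0b +296.053ms=3/4b
2) 296.053ms=3/4b +98.684ms=1/4b
3) 394.737ms=1b +394.737ms=1b
4) 789.474ms=2b +197.368ms=1/2b
5) 986.842ms=5/2b +197.368ms=1/2b
6) 1184.211ms=3b +197.368ms=1/2b
7) 1381.579ms=7/2b +98.684ms=1/4b
8) 1480.263ms=15/4b +98.684ms=1/4b
9) 1578.947ms=4b +296.053ms=3/4b
10) 1875.0ms=19/4b +98.684ms=1/4b
11) 1973.684ms=5b +394.737ms=1b
12) 2368.421ms=6b +112.782ms=2/7b
13) 2481.203ms=44/7b +225.564ms=4/7b
14) 2706.767ms=48/7b +112.782ms=2/7b
15) 2819.549ms=50/7b +112.782ms=2/7b
16) 2932.331ms=52/7b +112.782ms=2/7b
17) 3045.113ms=54/7b +112.782ms=2/7b
Σ=8b of 8 (152bpm 2/4) — PASS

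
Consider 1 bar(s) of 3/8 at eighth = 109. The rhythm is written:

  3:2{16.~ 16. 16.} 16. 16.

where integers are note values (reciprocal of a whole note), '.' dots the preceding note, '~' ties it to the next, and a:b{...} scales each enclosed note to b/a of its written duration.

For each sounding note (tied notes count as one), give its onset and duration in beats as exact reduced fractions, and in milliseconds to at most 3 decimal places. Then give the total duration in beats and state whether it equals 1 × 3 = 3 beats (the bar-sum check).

1) 0.0ms=0b +550.459ms=1b
2) 550.459ms=1b +275.229ms=1/2b
3) 825.688ms=3/2b +412.844ms=3/4b
4) 1238.532ms=9/4b +412.844ms=3/4b
Σ=3b of 3 (109bpm 3/8) — PASS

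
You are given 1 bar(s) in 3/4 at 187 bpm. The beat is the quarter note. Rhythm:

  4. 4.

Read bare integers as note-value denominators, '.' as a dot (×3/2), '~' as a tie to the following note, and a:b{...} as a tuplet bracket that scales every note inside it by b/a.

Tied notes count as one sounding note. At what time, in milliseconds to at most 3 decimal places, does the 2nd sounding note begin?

note 2 onset = 3/2b = 481.283ms

1. 0.0ms @ 0 + 481.283ms (3/2)
2. 481.283ms @ 3/2 + 481.283ms (3/2)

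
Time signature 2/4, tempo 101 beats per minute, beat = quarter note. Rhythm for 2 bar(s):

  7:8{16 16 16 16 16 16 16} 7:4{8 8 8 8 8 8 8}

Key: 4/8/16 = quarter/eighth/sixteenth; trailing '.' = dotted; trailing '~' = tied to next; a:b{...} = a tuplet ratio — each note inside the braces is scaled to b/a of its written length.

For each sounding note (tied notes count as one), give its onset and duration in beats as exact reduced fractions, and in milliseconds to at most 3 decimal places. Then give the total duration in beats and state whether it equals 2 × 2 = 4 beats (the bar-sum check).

1) 0.0ms=0b +169.731ms=2/7b
2) 169.731ms=2/7b +169.731ms=2/7b
3) 339.463ms=4/7b +169.731ms=2/7b
4) 509.194ms=6/7b +169.731ms=2/7b
5) 678.925ms=8/7b +169.731ms=2/7b
6) 848.656ms=10/7b +169.731ms=2/7b
7) 1018.388ms=12/7b +169.731ms=2/7b
8) 1188.119ms=2b +169.731ms=2/7b
9) 1357.85ms=16/7b +169.731ms=2/7b
10) 1527.581ms=18/7b +169.731ms=2/7b
11) 1697.313ms=20/7b +169.731ms=2/7b
12) 1867.044ms=22/7b +169.731ms=2/7b
13) 2036.775ms=24/7b +169.731ms=2/7b
14) 2206.506ms=26/7b +169.731ms=2/7b
Σ=4b of 4 (101bpm 2/4) — PASS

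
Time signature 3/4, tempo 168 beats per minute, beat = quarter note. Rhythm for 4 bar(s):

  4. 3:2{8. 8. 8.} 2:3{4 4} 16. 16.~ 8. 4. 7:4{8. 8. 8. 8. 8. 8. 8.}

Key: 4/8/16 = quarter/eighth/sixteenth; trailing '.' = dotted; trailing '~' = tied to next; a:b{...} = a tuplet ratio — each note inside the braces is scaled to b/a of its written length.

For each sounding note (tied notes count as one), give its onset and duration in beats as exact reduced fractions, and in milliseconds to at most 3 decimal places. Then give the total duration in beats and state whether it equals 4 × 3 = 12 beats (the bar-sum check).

1) 0.0ms=0b +535.714ms=3/2b
2) 535.714ms=3/2b +178.571ms=1/2b
3) 714.286ms=2b +178.571ms=1/2b
4) 892.857ms=5/2b +178.571ms=1/2b
5) 1071.429ms=3b +535.714ms=3/2b
6) 1607.143ms=9/2b +535.714ms=3/2b
7) 2142.857ms=6b +133.929ms=3/8b
8) 2276.786ms=51/8b +401.786ms=9/8b
9) 2678.571ms=15/2b +535.714ms=3/2b
10) 3214.286ms=9b +153.061ms=3/7b
11) 3367.347ms=66/7b +153.061ms=3/7b
12) 3520.408ms=69/7b +153.061ms=3/7b
13) 3673.469ms=72/7b +153.061ms=3/7b
14) 3826.531ms=75/7b +153.061ms=3/7b
15) 3979.592ms=78/7b +153.061ms=3/7b
16) 4132.653ms=81/7b +153.061ms=3/7b
Σ=12b of 12 (168bpm 3/4) — PASS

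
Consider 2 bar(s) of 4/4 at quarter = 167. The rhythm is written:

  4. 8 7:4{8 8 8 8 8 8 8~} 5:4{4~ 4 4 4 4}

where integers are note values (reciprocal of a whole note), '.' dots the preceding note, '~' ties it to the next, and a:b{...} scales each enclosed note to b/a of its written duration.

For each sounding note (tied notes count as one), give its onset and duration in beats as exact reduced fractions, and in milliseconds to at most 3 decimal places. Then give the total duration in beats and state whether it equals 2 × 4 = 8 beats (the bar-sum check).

1) 0.0ms=0b +538.922ms=3/2b
2) 538.922ms=3/2b +179.641ms=1/2b
3) 718.563ms=2b +102.652ms=2/7b
4) 821.215ms=16/7b +102.652ms=2/7b
5) 923.867ms=18/7b +102.652ms=2/7b
6) 1026.518ms=20/7b +102.652ms=2/7b
7) 1129.17ms=22/7b +102.652ms=2/7b
8) 1231.822ms=24/7b +102.652ms=2/7b
9) 1334.474ms=26/7b +677.502ms=66/35b
10) 2011.976ms=28/5b +287.425ms=4/5b
11) 2299.401ms=32/5b +287.425ms=4/5b
12) 2586.826ms=36/5b +287.425ms=4/5b
Σ=8b of 8 (167bpm 4/4) — PASS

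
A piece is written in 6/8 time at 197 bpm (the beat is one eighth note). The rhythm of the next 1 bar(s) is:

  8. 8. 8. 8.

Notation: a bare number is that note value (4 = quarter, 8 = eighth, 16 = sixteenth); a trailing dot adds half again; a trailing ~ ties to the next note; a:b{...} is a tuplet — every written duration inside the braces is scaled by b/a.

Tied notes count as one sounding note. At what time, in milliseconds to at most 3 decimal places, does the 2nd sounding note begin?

1. 0.0ms @ 0 + 456.853ms (3/2)
2. 456.853ms @ 3/2 + 456.853ms (3/2)
3. 913.706ms @ 3 + 456.853ms (3/2)
4. 1370.558ms @ 9/2 + 456.853ms (3/2)

note 2 onset = 3/2b = 456.853ms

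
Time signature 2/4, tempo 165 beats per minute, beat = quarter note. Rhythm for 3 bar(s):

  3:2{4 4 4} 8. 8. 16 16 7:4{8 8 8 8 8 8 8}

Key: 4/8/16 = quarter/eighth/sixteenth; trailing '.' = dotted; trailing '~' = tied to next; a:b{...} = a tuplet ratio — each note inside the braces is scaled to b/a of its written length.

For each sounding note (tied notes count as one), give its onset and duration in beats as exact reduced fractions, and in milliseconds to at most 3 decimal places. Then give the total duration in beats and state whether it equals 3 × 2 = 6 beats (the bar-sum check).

1) 0.0ms=0b +242.424ms=2/3b
2) 242.424ms=2/3b +242.424ms=2/3b
3) 484.848ms=4/3b +242.424ms=2/3b
4) 727.273ms=2b +272.727ms=3/4b
5) 1000.0ms=11/4b +272.727ms=3/4b
6) 1272.727ms=7/2b +90.909ms=1/4b
7) 1363.636ms=15/4b +90.909ms=1/4b
8) 1454.545ms=4b +103.896ms=2/7b
9) 1558.442ms=30/7b +103.896ms=2/7b
10) 1662.338ms=32/7b +103.896ms=2/7b
11) 1766.234ms=34/7b +103.896ms=2/7b
12) 1870.13ms=36/7b +103.896ms=2/7b
13) 1974.026ms=38/7b +103.896ms=2/7b
14) 2077.922ms=40/7b +103.896ms=2/7b
Σ=6b of 6 (165bpm 2/4) — PASS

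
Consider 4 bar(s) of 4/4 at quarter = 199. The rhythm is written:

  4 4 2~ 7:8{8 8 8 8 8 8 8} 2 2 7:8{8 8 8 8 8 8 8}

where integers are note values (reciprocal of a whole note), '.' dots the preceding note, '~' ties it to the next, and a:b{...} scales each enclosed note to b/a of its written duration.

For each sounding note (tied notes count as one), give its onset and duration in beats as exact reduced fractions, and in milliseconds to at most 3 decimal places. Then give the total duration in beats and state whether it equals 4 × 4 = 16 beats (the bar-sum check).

1) 0.0ms=0b +301.508ms=1b
2) 301.508ms=1b +301.508ms=1b
3) 603.015ms=2b +775.305ms=18/7b
4) 1378.32ms=32/7b +172.29ms=4/7b
5) 1550.61ms=36/7b +172.29ms=4/7b
6) 1722.9ms=40/7b +172.29ms=4/7b
7) 1895.19ms=44/7b +172.29ms=4/7b
8) 2067.48ms=48/7b +172.29ms=4/7b
9) 2239.77ms=52/7b +172.29ms=4/7b
10) 2412.06ms=8b +603.015ms=2b
11) 3015.075ms=10b +603.015ms=2b
12) 3618.09ms=12b +172.29ms=4/7b
13) 3790.38ms=88/7b +172.29ms=4/7b
14) 3962.67ms=92/7b +172.29ms=4/7b
15) 4134.961ms=96/7b +172.29ms=4/7b
16) 4307.251ms=100/7b +172.29ms=4/7b
17) 4479.541ms=104/7b +172.29ms=4/7b
18) 4651.831ms=108/7b +172.29ms=4/7b
Σ=16b of 16 (199bpm 4/4) — PASS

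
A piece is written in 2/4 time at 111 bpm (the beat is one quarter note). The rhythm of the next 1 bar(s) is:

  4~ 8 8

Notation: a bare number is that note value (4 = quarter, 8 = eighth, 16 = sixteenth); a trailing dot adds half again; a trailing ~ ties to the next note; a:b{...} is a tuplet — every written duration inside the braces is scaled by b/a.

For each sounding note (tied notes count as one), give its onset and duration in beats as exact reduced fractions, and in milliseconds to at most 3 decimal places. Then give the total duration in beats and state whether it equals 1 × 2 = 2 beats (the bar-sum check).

1) 0.0ms=0b +810.811ms=3/2b
2) 810.811ms=3/2b +270.27ms=1/2b
Σ=2b of 2 (111bpm 2/4) — PASS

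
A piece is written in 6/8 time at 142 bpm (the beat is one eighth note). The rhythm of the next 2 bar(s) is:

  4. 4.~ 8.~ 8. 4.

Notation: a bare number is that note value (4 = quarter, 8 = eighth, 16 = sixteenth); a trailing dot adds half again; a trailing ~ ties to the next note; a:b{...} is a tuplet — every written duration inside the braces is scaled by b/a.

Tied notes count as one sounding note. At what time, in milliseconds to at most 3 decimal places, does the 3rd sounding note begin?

note 3 onset = 9b = 3802.817ms

1. 0.0ms @ 0 + 1267.606ms (3)
2. 1267.606ms @ 3 + 2535.211ms (6)
3. 3802.817ms @ 9 + 1267.606ms (3)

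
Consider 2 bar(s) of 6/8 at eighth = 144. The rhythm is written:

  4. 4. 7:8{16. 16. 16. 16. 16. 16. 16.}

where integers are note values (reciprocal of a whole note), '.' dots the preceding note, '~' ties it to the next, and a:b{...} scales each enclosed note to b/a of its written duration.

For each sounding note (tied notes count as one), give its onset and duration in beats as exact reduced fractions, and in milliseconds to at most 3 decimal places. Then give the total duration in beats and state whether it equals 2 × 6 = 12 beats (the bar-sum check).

1) 0.0ms=0b +1250.0ms=3b
2) 1250.0ms=3b +1250.0ms=3b
3) 2500.0ms=6b +357.143ms=6/7b
4) 2857.143ms=48/7b +357.143ms=6/7b
5) 3214.286ms=54/7b +357.143ms=6/7b
6) 3571.429ms=60/7b +357.143ms=6/7b
7) 3928.571ms=66/7b +357.143ms=6/7b
8) 4285.714ms=72/7b +357.143ms=6/7b
9) 4642.857ms=78/7b +357.143ms=6/7b
Σ=12b of 12 (144bpm 6/8) — PASS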